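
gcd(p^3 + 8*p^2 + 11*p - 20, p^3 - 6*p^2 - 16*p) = 1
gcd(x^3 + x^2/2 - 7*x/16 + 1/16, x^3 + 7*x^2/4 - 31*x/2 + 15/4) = x - 1/4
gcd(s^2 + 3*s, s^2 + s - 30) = 1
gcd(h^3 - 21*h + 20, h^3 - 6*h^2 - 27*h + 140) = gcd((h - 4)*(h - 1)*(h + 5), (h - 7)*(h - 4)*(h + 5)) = h^2 + h - 20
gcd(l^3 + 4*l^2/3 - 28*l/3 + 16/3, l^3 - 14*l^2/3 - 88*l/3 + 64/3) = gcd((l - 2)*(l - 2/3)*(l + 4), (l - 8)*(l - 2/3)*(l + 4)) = l^2 + 10*l/3 - 8/3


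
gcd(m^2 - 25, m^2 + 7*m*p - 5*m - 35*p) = m - 5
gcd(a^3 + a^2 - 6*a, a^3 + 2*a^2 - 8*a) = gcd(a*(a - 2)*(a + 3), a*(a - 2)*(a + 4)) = a^2 - 2*a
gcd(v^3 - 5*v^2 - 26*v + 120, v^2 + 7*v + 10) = v + 5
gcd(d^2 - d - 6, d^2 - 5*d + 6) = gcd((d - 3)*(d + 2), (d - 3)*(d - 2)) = d - 3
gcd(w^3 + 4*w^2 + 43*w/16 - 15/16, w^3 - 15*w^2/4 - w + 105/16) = w + 5/4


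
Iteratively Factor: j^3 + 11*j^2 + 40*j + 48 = (j + 4)*(j^2 + 7*j + 12) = (j + 3)*(j + 4)*(j + 4)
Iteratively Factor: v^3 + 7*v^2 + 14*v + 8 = (v + 2)*(v^2 + 5*v + 4) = (v + 2)*(v + 4)*(v + 1)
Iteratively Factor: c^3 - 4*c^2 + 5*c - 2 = (c - 1)*(c^2 - 3*c + 2) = (c - 2)*(c - 1)*(c - 1)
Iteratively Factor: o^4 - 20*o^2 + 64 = (o + 4)*(o^3 - 4*o^2 - 4*o + 16) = (o - 4)*(o + 4)*(o^2 - 4) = (o - 4)*(o - 2)*(o + 4)*(o + 2)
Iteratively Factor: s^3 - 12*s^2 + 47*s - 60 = (s - 3)*(s^2 - 9*s + 20) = (s - 5)*(s - 3)*(s - 4)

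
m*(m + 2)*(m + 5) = m^3 + 7*m^2 + 10*m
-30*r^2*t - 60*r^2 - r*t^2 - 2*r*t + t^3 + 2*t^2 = (-6*r + t)*(5*r + t)*(t + 2)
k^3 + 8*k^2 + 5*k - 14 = (k - 1)*(k + 2)*(k + 7)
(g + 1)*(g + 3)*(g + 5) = g^3 + 9*g^2 + 23*g + 15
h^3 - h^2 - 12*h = h*(h - 4)*(h + 3)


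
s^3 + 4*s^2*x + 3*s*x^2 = s*(s + x)*(s + 3*x)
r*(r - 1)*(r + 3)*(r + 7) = r^4 + 9*r^3 + 11*r^2 - 21*r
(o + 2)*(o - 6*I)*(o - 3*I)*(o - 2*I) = o^4 + 2*o^3 - 11*I*o^3 - 36*o^2 - 22*I*o^2 - 72*o + 36*I*o + 72*I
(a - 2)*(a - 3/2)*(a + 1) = a^3 - 5*a^2/2 - a/2 + 3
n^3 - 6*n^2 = n^2*(n - 6)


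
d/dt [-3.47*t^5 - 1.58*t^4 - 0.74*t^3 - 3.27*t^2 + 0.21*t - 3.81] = -17.35*t^4 - 6.32*t^3 - 2.22*t^2 - 6.54*t + 0.21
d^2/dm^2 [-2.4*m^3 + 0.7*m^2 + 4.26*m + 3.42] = 1.4 - 14.4*m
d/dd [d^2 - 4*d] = 2*d - 4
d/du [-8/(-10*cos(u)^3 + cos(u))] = 8*(30 - 1/cos(u)^2)*sin(u)/(10*sin(u)^2 - 9)^2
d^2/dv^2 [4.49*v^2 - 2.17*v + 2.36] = 8.98000000000000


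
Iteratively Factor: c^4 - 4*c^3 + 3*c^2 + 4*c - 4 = (c - 2)*(c^3 - 2*c^2 - c + 2) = (c - 2)*(c + 1)*(c^2 - 3*c + 2) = (c - 2)*(c - 1)*(c + 1)*(c - 2)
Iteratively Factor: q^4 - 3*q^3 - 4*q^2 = (q)*(q^3 - 3*q^2 - 4*q) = q*(q + 1)*(q^2 - 4*q) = q*(q - 4)*(q + 1)*(q)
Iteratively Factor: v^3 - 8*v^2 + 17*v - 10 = (v - 2)*(v^2 - 6*v + 5) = (v - 5)*(v - 2)*(v - 1)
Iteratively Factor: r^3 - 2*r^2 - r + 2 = (r - 2)*(r^2 - 1) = (r - 2)*(r - 1)*(r + 1)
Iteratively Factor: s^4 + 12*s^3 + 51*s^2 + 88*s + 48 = (s + 1)*(s^3 + 11*s^2 + 40*s + 48) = (s + 1)*(s + 4)*(s^2 + 7*s + 12) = (s + 1)*(s + 4)^2*(s + 3)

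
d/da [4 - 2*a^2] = -4*a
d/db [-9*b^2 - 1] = -18*b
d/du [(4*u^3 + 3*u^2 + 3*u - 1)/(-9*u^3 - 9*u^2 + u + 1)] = (-9*u^4 + 62*u^3 + 15*u^2 - 12*u + 4)/(81*u^6 + 162*u^5 + 63*u^4 - 36*u^3 - 17*u^2 + 2*u + 1)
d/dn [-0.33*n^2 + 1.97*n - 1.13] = 1.97 - 0.66*n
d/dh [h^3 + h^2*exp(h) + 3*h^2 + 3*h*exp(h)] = h^2*exp(h) + 3*h^2 + 5*h*exp(h) + 6*h + 3*exp(h)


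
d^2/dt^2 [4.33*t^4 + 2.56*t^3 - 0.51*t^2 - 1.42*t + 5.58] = 51.96*t^2 + 15.36*t - 1.02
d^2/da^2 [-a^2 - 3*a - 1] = -2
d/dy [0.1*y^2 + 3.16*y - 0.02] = 0.2*y + 3.16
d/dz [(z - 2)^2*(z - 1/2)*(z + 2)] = 4*z^3 - 15*z^2/2 - 6*z + 10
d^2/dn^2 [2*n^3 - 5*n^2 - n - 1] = 12*n - 10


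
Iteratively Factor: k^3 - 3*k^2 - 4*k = (k + 1)*(k^2 - 4*k) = k*(k + 1)*(k - 4)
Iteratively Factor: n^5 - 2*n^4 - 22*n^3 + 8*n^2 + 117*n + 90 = (n + 1)*(n^4 - 3*n^3 - 19*n^2 + 27*n + 90) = (n + 1)*(n + 3)*(n^3 - 6*n^2 - n + 30) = (n - 3)*(n + 1)*(n + 3)*(n^2 - 3*n - 10) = (n - 5)*(n - 3)*(n + 1)*(n + 3)*(n + 2)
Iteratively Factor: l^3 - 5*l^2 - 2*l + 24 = (l - 3)*(l^2 - 2*l - 8) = (l - 3)*(l + 2)*(l - 4)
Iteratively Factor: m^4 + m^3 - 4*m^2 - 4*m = (m + 2)*(m^3 - m^2 - 2*m) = (m + 1)*(m + 2)*(m^2 - 2*m) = m*(m + 1)*(m + 2)*(m - 2)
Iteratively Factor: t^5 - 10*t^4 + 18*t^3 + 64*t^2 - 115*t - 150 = (t - 3)*(t^4 - 7*t^3 - 3*t^2 + 55*t + 50) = (t - 3)*(t + 2)*(t^3 - 9*t^2 + 15*t + 25) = (t - 3)*(t + 1)*(t + 2)*(t^2 - 10*t + 25) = (t - 5)*(t - 3)*(t + 1)*(t + 2)*(t - 5)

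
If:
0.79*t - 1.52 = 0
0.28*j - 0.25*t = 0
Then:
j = 1.72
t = 1.92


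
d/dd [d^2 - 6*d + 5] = 2*d - 6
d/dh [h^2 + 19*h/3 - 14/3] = 2*h + 19/3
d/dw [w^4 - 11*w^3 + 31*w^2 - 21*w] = 4*w^3 - 33*w^2 + 62*w - 21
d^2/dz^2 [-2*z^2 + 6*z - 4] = -4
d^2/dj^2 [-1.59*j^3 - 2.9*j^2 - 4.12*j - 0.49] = -9.54*j - 5.8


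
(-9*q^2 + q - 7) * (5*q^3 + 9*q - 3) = -45*q^5 + 5*q^4 - 116*q^3 + 36*q^2 - 66*q + 21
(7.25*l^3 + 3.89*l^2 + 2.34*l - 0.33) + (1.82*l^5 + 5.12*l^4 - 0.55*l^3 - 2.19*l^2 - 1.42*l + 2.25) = 1.82*l^5 + 5.12*l^4 + 6.7*l^3 + 1.7*l^2 + 0.92*l + 1.92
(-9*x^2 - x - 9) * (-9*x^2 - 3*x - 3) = 81*x^4 + 36*x^3 + 111*x^2 + 30*x + 27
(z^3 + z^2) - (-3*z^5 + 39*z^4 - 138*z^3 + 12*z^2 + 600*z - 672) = 3*z^5 - 39*z^4 + 139*z^3 - 11*z^2 - 600*z + 672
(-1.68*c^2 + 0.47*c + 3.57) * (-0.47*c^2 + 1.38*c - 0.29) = 0.7896*c^4 - 2.5393*c^3 - 0.5421*c^2 + 4.7903*c - 1.0353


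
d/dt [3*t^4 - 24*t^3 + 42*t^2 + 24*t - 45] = 12*t^3 - 72*t^2 + 84*t + 24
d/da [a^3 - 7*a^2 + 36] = a*(3*a - 14)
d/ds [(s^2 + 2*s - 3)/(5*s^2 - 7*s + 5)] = (-17*s^2 + 40*s - 11)/(25*s^4 - 70*s^3 + 99*s^2 - 70*s + 25)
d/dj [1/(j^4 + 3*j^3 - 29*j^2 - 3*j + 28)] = (-4*j^3 - 9*j^2 + 58*j + 3)/(j^4 + 3*j^3 - 29*j^2 - 3*j + 28)^2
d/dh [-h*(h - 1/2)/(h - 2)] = (-h^2 + 4*h - 1)/(h^2 - 4*h + 4)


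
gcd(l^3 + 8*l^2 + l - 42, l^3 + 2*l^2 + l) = 1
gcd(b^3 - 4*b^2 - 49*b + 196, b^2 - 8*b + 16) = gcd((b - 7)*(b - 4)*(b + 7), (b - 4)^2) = b - 4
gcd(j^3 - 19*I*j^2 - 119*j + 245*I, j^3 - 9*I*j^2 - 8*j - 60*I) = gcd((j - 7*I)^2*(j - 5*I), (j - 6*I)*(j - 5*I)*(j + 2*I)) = j - 5*I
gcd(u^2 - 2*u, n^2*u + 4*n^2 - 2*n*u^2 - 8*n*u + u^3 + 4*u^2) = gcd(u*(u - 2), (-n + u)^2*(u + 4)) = 1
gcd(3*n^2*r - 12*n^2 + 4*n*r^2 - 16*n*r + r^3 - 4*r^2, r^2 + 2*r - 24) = r - 4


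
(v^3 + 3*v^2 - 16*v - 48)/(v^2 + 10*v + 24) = (v^2 - v - 12)/(v + 6)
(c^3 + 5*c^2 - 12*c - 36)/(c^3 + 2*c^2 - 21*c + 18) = (c + 2)/(c - 1)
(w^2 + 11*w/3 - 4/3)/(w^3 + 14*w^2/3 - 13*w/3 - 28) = (3*w - 1)/(3*w^2 + 2*w - 21)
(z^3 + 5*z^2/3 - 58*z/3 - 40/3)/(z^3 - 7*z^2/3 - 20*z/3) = (3*z^2 + 17*z + 10)/(z*(3*z + 5))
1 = 1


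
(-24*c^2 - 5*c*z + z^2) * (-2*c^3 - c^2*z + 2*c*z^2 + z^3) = 48*c^5 + 34*c^4*z - 45*c^3*z^2 - 35*c^2*z^3 - 3*c*z^4 + z^5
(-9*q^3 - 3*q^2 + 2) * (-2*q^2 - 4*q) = 18*q^5 + 42*q^4 + 12*q^3 - 4*q^2 - 8*q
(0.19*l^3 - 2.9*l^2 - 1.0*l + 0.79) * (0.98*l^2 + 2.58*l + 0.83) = 0.1862*l^5 - 2.3518*l^4 - 8.3043*l^3 - 4.2128*l^2 + 1.2082*l + 0.6557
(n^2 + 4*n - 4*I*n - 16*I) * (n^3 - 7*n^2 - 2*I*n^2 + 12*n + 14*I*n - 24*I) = n^5 - 3*n^4 - 6*I*n^4 - 24*n^3 + 18*I*n^3 + 72*n^2 + 96*I*n^2 + 128*n - 288*I*n - 384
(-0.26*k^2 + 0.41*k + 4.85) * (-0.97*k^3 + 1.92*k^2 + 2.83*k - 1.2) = 0.2522*k^5 - 0.8969*k^4 - 4.6531*k^3 + 10.7843*k^2 + 13.2335*k - 5.82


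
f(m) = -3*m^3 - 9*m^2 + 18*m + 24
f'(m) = -9*m^2 - 18*m + 18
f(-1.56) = -14.59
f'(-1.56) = 24.18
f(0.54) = 30.62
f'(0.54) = 5.66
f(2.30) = -18.71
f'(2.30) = -71.01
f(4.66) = -391.14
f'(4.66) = -261.32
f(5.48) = -641.33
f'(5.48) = -350.91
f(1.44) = 22.30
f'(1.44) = -26.58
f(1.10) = 28.92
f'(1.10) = -12.69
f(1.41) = 23.08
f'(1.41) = -25.27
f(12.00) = -6240.00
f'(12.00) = -1494.00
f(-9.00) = 1320.00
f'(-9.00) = -549.00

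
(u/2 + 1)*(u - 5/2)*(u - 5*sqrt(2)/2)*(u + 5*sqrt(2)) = u^4/2 - u^3/4 + 5*sqrt(2)*u^3/4 - 15*u^2 - 5*sqrt(2)*u^2/8 - 25*sqrt(2)*u/4 + 25*u/4 + 125/2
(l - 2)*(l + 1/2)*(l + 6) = l^3 + 9*l^2/2 - 10*l - 6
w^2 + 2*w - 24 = (w - 4)*(w + 6)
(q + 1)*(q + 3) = q^2 + 4*q + 3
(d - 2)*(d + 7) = d^2 + 5*d - 14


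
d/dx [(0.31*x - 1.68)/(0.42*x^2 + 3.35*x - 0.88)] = (-0.1302*x^2 + 1.4112*x + 5.3552)/(0.1764*x^4 + 2.814*x^3 + 10.4833*x^2 - 5.896*x + 0.7744)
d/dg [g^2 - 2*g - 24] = 2*g - 2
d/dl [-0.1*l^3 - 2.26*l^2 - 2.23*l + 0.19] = -0.3*l^2 - 4.52*l - 2.23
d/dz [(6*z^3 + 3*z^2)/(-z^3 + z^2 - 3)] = 9*z*(z^3 - 6*z - 2)/(z^6 - 2*z^5 + z^4 + 6*z^3 - 6*z^2 + 9)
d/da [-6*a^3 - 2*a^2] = 2*a*(-9*a - 2)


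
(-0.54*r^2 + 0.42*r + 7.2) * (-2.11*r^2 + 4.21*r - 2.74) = 1.1394*r^4 - 3.1596*r^3 - 11.9442*r^2 + 29.1612*r - 19.728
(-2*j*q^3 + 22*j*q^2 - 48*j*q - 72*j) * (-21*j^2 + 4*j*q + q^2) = 42*j^3*q^3 - 462*j^3*q^2 + 1008*j^3*q + 1512*j^3 - 8*j^2*q^4 + 88*j^2*q^3 - 192*j^2*q^2 - 288*j^2*q - 2*j*q^5 + 22*j*q^4 - 48*j*q^3 - 72*j*q^2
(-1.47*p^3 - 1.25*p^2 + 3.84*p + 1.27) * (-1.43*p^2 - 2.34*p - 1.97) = 2.1021*p^5 + 5.2273*p^4 + 0.329700000000001*p^3 - 8.3392*p^2 - 10.5366*p - 2.5019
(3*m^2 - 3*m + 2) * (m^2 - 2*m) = 3*m^4 - 9*m^3 + 8*m^2 - 4*m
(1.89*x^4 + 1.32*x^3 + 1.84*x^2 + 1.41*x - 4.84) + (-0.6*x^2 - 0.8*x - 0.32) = 1.89*x^4 + 1.32*x^3 + 1.24*x^2 + 0.61*x - 5.16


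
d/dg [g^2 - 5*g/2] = 2*g - 5/2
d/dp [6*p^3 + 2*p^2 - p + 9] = 18*p^2 + 4*p - 1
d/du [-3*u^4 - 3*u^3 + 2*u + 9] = -12*u^3 - 9*u^2 + 2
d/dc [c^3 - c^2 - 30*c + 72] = 3*c^2 - 2*c - 30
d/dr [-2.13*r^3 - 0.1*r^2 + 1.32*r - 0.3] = -6.39*r^2 - 0.2*r + 1.32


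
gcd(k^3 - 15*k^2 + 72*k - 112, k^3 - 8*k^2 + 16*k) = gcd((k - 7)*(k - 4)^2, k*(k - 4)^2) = k^2 - 8*k + 16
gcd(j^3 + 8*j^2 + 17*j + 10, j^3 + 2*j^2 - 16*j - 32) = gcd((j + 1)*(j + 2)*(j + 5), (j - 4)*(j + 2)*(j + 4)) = j + 2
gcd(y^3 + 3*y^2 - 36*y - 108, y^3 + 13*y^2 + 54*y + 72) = y^2 + 9*y + 18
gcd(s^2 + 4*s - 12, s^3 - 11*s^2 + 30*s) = 1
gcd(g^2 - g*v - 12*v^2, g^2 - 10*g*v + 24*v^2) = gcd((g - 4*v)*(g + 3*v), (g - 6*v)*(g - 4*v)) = -g + 4*v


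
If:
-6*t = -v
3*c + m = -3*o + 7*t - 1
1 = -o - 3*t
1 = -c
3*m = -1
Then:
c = -1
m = -1/3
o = 0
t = -1/3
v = -2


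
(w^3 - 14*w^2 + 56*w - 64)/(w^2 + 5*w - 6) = (w^3 - 14*w^2 + 56*w - 64)/(w^2 + 5*w - 6)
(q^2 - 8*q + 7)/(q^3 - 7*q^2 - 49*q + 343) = (q - 1)/(q^2 - 49)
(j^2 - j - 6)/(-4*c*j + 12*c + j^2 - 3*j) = (-j - 2)/(4*c - j)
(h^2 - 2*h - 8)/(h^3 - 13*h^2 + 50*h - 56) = (h + 2)/(h^2 - 9*h + 14)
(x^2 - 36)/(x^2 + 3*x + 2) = (x^2 - 36)/(x^2 + 3*x + 2)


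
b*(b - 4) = b^2 - 4*b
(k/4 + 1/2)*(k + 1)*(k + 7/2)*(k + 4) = k^4/4 + 21*k^3/8 + 77*k^2/8 + 57*k/4 + 7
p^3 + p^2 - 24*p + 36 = (p - 3)*(p - 2)*(p + 6)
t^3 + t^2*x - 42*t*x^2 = t*(t - 6*x)*(t + 7*x)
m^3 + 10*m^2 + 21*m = m*(m + 3)*(m + 7)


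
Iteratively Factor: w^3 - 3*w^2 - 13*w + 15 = (w - 1)*(w^2 - 2*w - 15) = (w - 5)*(w - 1)*(w + 3)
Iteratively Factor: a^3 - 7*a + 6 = (a + 3)*(a^2 - 3*a + 2) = (a - 1)*(a + 3)*(a - 2)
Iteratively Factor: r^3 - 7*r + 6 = (r + 3)*(r^2 - 3*r + 2) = (r - 1)*(r + 3)*(r - 2)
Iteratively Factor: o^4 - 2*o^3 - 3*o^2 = (o + 1)*(o^3 - 3*o^2) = o*(o + 1)*(o^2 - 3*o) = o^2*(o + 1)*(o - 3)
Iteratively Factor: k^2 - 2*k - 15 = (k + 3)*(k - 5)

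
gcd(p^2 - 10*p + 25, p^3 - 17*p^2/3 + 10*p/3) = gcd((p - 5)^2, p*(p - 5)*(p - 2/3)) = p - 5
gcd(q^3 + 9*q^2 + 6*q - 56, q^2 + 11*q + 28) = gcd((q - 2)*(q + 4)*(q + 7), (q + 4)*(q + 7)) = q^2 + 11*q + 28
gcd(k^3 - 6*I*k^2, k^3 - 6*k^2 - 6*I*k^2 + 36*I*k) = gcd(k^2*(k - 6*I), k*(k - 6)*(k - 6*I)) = k^2 - 6*I*k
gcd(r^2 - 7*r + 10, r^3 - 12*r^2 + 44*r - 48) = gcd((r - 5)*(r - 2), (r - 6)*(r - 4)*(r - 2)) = r - 2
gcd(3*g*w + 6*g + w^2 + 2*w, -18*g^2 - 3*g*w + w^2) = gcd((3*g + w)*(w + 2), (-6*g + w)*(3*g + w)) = 3*g + w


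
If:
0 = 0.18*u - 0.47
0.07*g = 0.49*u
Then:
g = 18.28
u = 2.61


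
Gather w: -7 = -7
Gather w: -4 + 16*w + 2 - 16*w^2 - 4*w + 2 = -16*w^2 + 12*w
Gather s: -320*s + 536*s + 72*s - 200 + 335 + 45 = 288*s + 180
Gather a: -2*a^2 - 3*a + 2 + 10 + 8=-2*a^2 - 3*a + 20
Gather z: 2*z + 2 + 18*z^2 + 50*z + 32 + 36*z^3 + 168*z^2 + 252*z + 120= 36*z^3 + 186*z^2 + 304*z + 154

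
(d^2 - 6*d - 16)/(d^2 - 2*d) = (d^2 - 6*d - 16)/(d*(d - 2))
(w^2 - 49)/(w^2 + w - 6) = (w^2 - 49)/(w^2 + w - 6)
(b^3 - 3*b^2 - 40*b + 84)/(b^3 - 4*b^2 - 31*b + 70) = (b + 6)/(b + 5)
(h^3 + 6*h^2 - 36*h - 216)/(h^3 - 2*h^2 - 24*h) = (h^2 + 12*h + 36)/(h*(h + 4))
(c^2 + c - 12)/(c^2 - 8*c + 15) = (c + 4)/(c - 5)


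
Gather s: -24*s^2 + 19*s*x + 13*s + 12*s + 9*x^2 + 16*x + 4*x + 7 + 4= -24*s^2 + s*(19*x + 25) + 9*x^2 + 20*x + 11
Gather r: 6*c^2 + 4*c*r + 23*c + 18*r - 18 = 6*c^2 + 23*c + r*(4*c + 18) - 18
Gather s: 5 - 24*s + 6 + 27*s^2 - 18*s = 27*s^2 - 42*s + 11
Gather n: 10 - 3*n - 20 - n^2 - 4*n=-n^2 - 7*n - 10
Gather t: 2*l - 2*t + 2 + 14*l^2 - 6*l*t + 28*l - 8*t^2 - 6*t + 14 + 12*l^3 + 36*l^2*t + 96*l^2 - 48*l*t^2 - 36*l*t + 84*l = 12*l^3 + 110*l^2 + 114*l + t^2*(-48*l - 8) + t*(36*l^2 - 42*l - 8) + 16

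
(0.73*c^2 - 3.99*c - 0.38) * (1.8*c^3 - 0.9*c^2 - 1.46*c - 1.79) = 1.314*c^5 - 7.839*c^4 + 1.8412*c^3 + 4.8607*c^2 + 7.6969*c + 0.6802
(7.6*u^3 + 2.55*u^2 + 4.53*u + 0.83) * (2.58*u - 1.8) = 19.608*u^4 - 7.101*u^3 + 7.0974*u^2 - 6.0126*u - 1.494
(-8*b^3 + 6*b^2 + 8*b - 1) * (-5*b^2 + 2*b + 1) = 40*b^5 - 46*b^4 - 36*b^3 + 27*b^2 + 6*b - 1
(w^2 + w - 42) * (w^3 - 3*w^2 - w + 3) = w^5 - 2*w^4 - 46*w^3 + 128*w^2 + 45*w - 126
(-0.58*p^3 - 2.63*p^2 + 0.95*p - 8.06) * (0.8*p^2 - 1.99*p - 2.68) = -0.464*p^5 - 0.9498*p^4 + 7.5481*p^3 - 1.2901*p^2 + 13.4934*p + 21.6008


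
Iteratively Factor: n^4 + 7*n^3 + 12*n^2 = (n)*(n^3 + 7*n^2 + 12*n) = n*(n + 3)*(n^2 + 4*n) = n*(n + 3)*(n + 4)*(n)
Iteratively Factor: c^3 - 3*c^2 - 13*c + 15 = (c - 1)*(c^2 - 2*c - 15) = (c - 5)*(c - 1)*(c + 3)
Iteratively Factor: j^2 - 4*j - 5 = (j + 1)*(j - 5)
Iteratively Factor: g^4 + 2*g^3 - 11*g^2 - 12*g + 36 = (g + 3)*(g^3 - g^2 - 8*g + 12) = (g - 2)*(g + 3)*(g^2 + g - 6) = (g - 2)^2*(g + 3)*(g + 3)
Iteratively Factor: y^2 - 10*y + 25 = (y - 5)*(y - 5)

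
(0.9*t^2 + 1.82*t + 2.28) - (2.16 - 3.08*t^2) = 3.98*t^2 + 1.82*t + 0.12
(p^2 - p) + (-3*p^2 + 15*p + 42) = -2*p^2 + 14*p + 42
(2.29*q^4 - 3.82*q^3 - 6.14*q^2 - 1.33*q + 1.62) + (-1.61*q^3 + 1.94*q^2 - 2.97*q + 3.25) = 2.29*q^4 - 5.43*q^3 - 4.2*q^2 - 4.3*q + 4.87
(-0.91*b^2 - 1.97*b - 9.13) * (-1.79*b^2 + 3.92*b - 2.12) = 1.6289*b^4 - 0.0409000000000002*b^3 + 10.5495*b^2 - 31.6132*b + 19.3556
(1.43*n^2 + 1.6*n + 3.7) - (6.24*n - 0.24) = 1.43*n^2 - 4.64*n + 3.94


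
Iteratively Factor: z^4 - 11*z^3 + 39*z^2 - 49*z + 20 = (z - 4)*(z^3 - 7*z^2 + 11*z - 5) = (z - 5)*(z - 4)*(z^2 - 2*z + 1) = (z - 5)*(z - 4)*(z - 1)*(z - 1)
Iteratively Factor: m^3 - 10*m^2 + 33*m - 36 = (m - 3)*(m^2 - 7*m + 12) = (m - 4)*(m - 3)*(m - 3)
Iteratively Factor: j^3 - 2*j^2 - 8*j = (j + 2)*(j^2 - 4*j) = (j - 4)*(j + 2)*(j)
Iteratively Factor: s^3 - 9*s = (s)*(s^2 - 9) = s*(s - 3)*(s + 3)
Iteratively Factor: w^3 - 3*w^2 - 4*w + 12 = (w + 2)*(w^2 - 5*w + 6) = (w - 2)*(w + 2)*(w - 3)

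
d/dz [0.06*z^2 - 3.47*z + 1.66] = 0.12*z - 3.47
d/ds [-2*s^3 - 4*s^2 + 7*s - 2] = -6*s^2 - 8*s + 7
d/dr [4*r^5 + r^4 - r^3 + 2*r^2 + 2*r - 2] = 20*r^4 + 4*r^3 - 3*r^2 + 4*r + 2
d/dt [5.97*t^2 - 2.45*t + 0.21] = 11.94*t - 2.45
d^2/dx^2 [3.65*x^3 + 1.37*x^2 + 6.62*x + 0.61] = 21.9*x + 2.74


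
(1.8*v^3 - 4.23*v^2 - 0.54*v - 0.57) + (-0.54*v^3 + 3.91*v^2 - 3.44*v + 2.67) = 1.26*v^3 - 0.32*v^2 - 3.98*v + 2.1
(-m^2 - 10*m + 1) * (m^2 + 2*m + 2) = -m^4 - 12*m^3 - 21*m^2 - 18*m + 2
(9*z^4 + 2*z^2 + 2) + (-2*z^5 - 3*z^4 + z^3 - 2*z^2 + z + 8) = -2*z^5 + 6*z^4 + z^3 + z + 10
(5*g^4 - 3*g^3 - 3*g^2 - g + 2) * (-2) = -10*g^4 + 6*g^3 + 6*g^2 + 2*g - 4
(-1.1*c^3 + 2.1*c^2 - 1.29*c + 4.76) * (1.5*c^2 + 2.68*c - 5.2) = -1.65*c^5 + 0.202*c^4 + 9.413*c^3 - 7.2372*c^2 + 19.4648*c - 24.752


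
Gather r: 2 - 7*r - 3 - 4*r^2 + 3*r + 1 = -4*r^2 - 4*r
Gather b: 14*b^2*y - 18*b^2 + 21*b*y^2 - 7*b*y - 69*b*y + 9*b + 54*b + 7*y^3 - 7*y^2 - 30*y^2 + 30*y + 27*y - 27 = b^2*(14*y - 18) + b*(21*y^2 - 76*y + 63) + 7*y^3 - 37*y^2 + 57*y - 27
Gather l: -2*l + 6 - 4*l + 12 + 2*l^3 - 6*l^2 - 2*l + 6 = 2*l^3 - 6*l^2 - 8*l + 24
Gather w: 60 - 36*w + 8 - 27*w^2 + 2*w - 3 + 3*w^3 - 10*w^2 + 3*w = 3*w^3 - 37*w^2 - 31*w + 65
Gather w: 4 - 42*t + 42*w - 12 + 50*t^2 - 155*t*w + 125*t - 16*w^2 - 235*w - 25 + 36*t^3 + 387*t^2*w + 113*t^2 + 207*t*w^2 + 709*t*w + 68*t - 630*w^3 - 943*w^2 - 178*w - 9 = 36*t^3 + 163*t^2 + 151*t - 630*w^3 + w^2*(207*t - 959) + w*(387*t^2 + 554*t - 371) - 42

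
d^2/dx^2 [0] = 0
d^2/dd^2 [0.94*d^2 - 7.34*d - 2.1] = 1.88000000000000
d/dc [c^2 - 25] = 2*c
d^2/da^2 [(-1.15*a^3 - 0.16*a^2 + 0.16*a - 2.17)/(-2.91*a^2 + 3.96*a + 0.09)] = (-1.4210854715202e-14*a^4 + 37.64781*a^3 + 112.965246*a^2 - 150.232806*a + 69.31143)/(24.642171*a^6 - 100.601028*a^5 + 134.613981*a^4 - 55.876392*a^3 - 4.163319*a^2 - 0.096228*a - 0.000729)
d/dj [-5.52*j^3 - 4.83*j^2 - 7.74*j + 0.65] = -16.56*j^2 - 9.66*j - 7.74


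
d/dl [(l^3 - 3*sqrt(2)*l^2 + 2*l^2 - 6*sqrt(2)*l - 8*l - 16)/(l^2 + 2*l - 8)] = (l^4 + 4*l^3 - 12*l^2 + 48*sqrt(2)*l + 48*sqrt(2) + 96)/(l^4 + 4*l^3 - 12*l^2 - 32*l + 64)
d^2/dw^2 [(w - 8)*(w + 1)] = 2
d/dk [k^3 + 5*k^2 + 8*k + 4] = 3*k^2 + 10*k + 8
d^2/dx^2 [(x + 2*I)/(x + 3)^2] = 2*(x - 6 + 6*I)/(x + 3)^4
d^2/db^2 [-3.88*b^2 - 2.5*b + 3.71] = -7.76000000000000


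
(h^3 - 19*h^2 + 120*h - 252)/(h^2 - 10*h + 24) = (h^2 - 13*h + 42)/(h - 4)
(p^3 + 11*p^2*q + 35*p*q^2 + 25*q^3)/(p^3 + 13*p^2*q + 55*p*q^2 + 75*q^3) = (p + q)/(p + 3*q)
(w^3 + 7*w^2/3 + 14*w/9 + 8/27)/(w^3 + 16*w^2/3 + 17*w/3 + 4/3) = (w^2 + 2*w + 8/9)/(w^2 + 5*w + 4)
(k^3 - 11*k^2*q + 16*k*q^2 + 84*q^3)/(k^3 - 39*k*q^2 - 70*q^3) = (k - 6*q)/(k + 5*q)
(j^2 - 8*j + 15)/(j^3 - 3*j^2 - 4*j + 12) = (j - 5)/(j^2 - 4)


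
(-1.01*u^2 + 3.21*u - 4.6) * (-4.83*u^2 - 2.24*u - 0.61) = 4.8783*u^4 - 13.2419*u^3 + 15.6437*u^2 + 8.3459*u + 2.806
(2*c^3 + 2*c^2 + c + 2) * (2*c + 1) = 4*c^4 + 6*c^3 + 4*c^2 + 5*c + 2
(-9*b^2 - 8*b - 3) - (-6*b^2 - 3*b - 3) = -3*b^2 - 5*b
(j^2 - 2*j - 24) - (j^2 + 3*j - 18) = -5*j - 6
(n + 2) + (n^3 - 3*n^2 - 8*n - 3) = n^3 - 3*n^2 - 7*n - 1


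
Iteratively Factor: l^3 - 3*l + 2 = (l + 2)*(l^2 - 2*l + 1) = (l - 1)*(l + 2)*(l - 1)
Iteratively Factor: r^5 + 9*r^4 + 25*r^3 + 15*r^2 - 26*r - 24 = (r + 3)*(r^4 + 6*r^3 + 7*r^2 - 6*r - 8) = (r + 2)*(r + 3)*(r^3 + 4*r^2 - r - 4) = (r + 1)*(r + 2)*(r + 3)*(r^2 + 3*r - 4) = (r - 1)*(r + 1)*(r + 2)*(r + 3)*(r + 4)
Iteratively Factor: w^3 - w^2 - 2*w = (w - 2)*(w^2 + w) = w*(w - 2)*(w + 1)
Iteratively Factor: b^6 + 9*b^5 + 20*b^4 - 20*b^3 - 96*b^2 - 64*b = (b + 1)*(b^5 + 8*b^4 + 12*b^3 - 32*b^2 - 64*b) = (b + 1)*(b + 2)*(b^4 + 6*b^3 - 32*b) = (b + 1)*(b + 2)*(b + 4)*(b^3 + 2*b^2 - 8*b) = (b - 2)*(b + 1)*(b + 2)*(b + 4)*(b^2 + 4*b) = b*(b - 2)*(b + 1)*(b + 2)*(b + 4)*(b + 4)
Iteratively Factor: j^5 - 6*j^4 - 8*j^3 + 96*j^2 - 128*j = (j - 4)*(j^4 - 2*j^3 - 16*j^2 + 32*j) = (j - 4)^2*(j^3 + 2*j^2 - 8*j) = (j - 4)^2*(j - 2)*(j^2 + 4*j) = (j - 4)^2*(j - 2)*(j + 4)*(j)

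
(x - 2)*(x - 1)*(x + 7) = x^3 + 4*x^2 - 19*x + 14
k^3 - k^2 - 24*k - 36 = (k - 6)*(k + 2)*(k + 3)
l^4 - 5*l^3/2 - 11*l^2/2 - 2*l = l*(l - 4)*(l + 1/2)*(l + 1)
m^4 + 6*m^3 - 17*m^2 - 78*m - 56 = (m - 4)*(m + 1)*(m + 2)*(m + 7)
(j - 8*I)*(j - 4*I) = j^2 - 12*I*j - 32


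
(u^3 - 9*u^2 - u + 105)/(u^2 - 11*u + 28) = (u^2 - 2*u - 15)/(u - 4)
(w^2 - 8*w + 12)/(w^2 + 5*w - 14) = (w - 6)/(w + 7)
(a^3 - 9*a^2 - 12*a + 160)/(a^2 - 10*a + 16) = (a^2 - a - 20)/(a - 2)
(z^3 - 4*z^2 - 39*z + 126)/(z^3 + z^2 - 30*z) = (z^2 - 10*z + 21)/(z*(z - 5))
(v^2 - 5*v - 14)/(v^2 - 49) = (v + 2)/(v + 7)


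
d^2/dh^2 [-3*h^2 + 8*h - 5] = -6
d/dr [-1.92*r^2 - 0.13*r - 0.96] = -3.84*r - 0.13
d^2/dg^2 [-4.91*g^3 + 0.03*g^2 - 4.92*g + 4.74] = 0.06 - 29.46*g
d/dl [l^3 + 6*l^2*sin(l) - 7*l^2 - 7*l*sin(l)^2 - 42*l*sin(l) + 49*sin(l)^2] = 6*l^2*cos(l) + 3*l^2 + 12*l*sin(l) - 7*l*sin(2*l) - 42*l*cos(l) - 14*l - 7*sin(l)^2 - 42*sin(l) + 49*sin(2*l)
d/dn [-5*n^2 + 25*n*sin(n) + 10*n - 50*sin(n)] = 25*n*cos(n) - 10*n + 25*sin(n) - 50*cos(n) + 10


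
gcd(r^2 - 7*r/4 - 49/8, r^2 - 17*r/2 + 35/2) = r - 7/2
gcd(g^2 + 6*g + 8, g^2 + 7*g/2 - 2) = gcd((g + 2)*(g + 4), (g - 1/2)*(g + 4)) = g + 4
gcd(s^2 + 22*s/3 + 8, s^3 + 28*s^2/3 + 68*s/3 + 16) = s^2 + 22*s/3 + 8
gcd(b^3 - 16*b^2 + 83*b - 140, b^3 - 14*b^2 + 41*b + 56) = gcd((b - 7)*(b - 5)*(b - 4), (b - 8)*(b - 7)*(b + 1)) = b - 7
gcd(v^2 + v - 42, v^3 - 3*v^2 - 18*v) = v - 6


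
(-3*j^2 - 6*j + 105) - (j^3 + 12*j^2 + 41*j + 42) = -j^3 - 15*j^2 - 47*j + 63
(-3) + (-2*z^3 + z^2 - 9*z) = -2*z^3 + z^2 - 9*z - 3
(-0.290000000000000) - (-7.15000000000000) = 6.86000000000000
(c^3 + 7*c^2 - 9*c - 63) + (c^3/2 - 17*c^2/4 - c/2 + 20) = 3*c^3/2 + 11*c^2/4 - 19*c/2 - 43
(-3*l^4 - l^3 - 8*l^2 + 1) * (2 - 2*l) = 6*l^5 - 4*l^4 + 14*l^3 - 16*l^2 - 2*l + 2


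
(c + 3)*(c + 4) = c^2 + 7*c + 12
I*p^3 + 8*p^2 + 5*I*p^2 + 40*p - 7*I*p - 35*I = (p + 5)*(p - 7*I)*(I*p + 1)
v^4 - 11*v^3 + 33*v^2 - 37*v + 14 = (v - 7)*(v - 2)*(v - 1)^2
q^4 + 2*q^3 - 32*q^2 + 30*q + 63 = (q - 3)^2*(q + 1)*(q + 7)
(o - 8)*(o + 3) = o^2 - 5*o - 24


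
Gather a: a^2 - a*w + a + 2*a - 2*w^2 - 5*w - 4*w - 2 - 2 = a^2 + a*(3 - w) - 2*w^2 - 9*w - 4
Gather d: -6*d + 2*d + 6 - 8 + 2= -4*d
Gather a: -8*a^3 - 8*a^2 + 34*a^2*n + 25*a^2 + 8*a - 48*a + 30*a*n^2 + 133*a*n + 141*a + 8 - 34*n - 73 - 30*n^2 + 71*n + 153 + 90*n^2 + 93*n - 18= -8*a^3 + a^2*(34*n + 17) + a*(30*n^2 + 133*n + 101) + 60*n^2 + 130*n + 70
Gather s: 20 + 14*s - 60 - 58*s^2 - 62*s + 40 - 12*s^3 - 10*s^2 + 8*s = -12*s^3 - 68*s^2 - 40*s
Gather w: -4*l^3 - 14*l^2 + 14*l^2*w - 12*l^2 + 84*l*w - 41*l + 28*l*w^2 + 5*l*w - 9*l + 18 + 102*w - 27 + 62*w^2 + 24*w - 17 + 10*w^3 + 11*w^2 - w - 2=-4*l^3 - 26*l^2 - 50*l + 10*w^3 + w^2*(28*l + 73) + w*(14*l^2 + 89*l + 125) - 28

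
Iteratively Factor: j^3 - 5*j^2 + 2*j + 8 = (j - 4)*(j^2 - j - 2) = (j - 4)*(j + 1)*(j - 2)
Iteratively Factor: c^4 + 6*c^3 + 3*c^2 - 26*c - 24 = (c - 2)*(c^3 + 8*c^2 + 19*c + 12) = (c - 2)*(c + 4)*(c^2 + 4*c + 3) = (c - 2)*(c + 3)*(c + 4)*(c + 1)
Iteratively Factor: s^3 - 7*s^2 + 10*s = (s - 2)*(s^2 - 5*s) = (s - 5)*(s - 2)*(s)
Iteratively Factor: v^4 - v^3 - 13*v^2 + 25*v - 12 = (v - 1)*(v^3 - 13*v + 12) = (v - 1)*(v + 4)*(v^2 - 4*v + 3) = (v - 1)^2*(v + 4)*(v - 3)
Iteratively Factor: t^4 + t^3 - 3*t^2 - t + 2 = (t - 1)*(t^3 + 2*t^2 - t - 2) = (t - 1)*(t + 1)*(t^2 + t - 2) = (t - 1)^2*(t + 1)*(t + 2)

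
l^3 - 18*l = l*(l - 3*sqrt(2))*(l + 3*sqrt(2))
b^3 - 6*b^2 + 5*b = b*(b - 5)*(b - 1)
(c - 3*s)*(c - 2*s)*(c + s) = c^3 - 4*c^2*s + c*s^2 + 6*s^3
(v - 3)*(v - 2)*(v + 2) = v^3 - 3*v^2 - 4*v + 12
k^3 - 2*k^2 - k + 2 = (k - 2)*(k - 1)*(k + 1)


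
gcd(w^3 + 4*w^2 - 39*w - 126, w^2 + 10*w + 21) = w^2 + 10*w + 21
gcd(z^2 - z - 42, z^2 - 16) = 1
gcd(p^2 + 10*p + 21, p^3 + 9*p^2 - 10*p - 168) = p + 7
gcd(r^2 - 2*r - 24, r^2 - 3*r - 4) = 1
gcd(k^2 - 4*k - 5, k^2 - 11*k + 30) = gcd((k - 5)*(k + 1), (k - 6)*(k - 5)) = k - 5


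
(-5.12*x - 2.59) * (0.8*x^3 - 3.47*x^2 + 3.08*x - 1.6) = -4.096*x^4 + 15.6944*x^3 - 6.7823*x^2 + 0.2148*x + 4.144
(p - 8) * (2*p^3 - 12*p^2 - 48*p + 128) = 2*p^4 - 28*p^3 + 48*p^2 + 512*p - 1024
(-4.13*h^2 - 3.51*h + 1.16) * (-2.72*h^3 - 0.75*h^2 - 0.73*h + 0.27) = 11.2336*h^5 + 12.6447*h^4 + 2.4922*h^3 + 0.5772*h^2 - 1.7945*h + 0.3132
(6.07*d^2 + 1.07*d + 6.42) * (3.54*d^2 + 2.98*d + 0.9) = 21.4878*d^4 + 21.8764*d^3 + 31.3784*d^2 + 20.0946*d + 5.778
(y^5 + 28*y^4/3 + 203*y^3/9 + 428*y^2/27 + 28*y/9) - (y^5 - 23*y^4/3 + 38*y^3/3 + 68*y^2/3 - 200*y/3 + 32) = 17*y^4 + 89*y^3/9 - 184*y^2/27 + 628*y/9 - 32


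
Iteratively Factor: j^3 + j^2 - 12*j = (j - 3)*(j^2 + 4*j) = (j - 3)*(j + 4)*(j)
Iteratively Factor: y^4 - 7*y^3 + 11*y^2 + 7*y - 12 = (y - 3)*(y^3 - 4*y^2 - y + 4) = (y - 4)*(y - 3)*(y^2 - 1) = (y - 4)*(y - 3)*(y + 1)*(y - 1)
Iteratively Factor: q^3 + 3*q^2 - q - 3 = (q + 3)*(q^2 - 1) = (q - 1)*(q + 3)*(q + 1)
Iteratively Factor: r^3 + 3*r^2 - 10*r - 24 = (r + 2)*(r^2 + r - 12) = (r + 2)*(r + 4)*(r - 3)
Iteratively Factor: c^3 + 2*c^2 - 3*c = (c - 1)*(c^2 + 3*c) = (c - 1)*(c + 3)*(c)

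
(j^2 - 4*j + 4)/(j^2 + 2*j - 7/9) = 9*(j^2 - 4*j + 4)/(9*j^2 + 18*j - 7)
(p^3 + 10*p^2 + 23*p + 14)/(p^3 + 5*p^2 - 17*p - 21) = (p + 2)/(p - 3)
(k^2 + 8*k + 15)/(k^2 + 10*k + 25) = (k + 3)/(k + 5)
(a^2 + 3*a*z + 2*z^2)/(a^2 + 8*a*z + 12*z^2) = (a + z)/(a + 6*z)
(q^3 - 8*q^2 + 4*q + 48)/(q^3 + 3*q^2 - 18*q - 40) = (q - 6)/(q + 5)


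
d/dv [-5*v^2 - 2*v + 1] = -10*v - 2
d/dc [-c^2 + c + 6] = 1 - 2*c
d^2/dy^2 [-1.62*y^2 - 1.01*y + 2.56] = -3.24000000000000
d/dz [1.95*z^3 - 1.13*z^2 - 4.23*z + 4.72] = 5.85*z^2 - 2.26*z - 4.23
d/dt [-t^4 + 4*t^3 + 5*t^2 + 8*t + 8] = -4*t^3 + 12*t^2 + 10*t + 8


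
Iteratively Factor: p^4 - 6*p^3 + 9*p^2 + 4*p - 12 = (p - 2)*(p^3 - 4*p^2 + p + 6) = (p - 2)*(p + 1)*(p^2 - 5*p + 6) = (p - 2)^2*(p + 1)*(p - 3)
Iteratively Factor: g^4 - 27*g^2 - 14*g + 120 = (g - 2)*(g^3 + 2*g^2 - 23*g - 60) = (g - 2)*(g + 3)*(g^2 - g - 20) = (g - 5)*(g - 2)*(g + 3)*(g + 4)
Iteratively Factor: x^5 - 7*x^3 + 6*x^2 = (x - 1)*(x^4 + x^3 - 6*x^2) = x*(x - 1)*(x^3 + x^2 - 6*x) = x*(x - 2)*(x - 1)*(x^2 + 3*x) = x^2*(x - 2)*(x - 1)*(x + 3)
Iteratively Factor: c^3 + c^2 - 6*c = (c)*(c^2 + c - 6) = c*(c + 3)*(c - 2)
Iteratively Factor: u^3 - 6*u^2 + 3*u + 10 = (u - 2)*(u^2 - 4*u - 5) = (u - 2)*(u + 1)*(u - 5)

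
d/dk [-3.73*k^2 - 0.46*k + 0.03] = -7.46*k - 0.46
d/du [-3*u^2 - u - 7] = -6*u - 1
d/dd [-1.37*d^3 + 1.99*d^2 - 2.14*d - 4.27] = -4.11*d^2 + 3.98*d - 2.14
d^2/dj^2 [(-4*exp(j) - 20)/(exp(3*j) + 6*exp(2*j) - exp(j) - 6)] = (-16*exp(6*j) - 252*exp(5*j) - 1480*exp(4*j) - 3176*exp(3*j) - 1584*exp(2*j) - 2876*exp(j) - 24)*exp(j)/(exp(9*j) + 18*exp(8*j) + 105*exp(7*j) + 162*exp(6*j) - 321*exp(5*j) - 594*exp(4*j) + 323*exp(3*j) + 630*exp(2*j) - 108*exp(j) - 216)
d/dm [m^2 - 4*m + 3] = 2*m - 4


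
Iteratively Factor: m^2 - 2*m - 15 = (m + 3)*(m - 5)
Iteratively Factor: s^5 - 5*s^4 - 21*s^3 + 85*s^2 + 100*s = (s + 4)*(s^4 - 9*s^3 + 15*s^2 + 25*s) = (s + 1)*(s + 4)*(s^3 - 10*s^2 + 25*s) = (s - 5)*(s + 1)*(s + 4)*(s^2 - 5*s) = s*(s - 5)*(s + 1)*(s + 4)*(s - 5)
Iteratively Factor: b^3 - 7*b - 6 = (b + 1)*(b^2 - b - 6) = (b - 3)*(b + 1)*(b + 2)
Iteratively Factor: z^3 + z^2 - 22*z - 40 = (z + 4)*(z^2 - 3*z - 10) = (z + 2)*(z + 4)*(z - 5)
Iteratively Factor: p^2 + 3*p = (p)*(p + 3)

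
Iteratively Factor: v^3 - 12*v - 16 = (v - 4)*(v^2 + 4*v + 4) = (v - 4)*(v + 2)*(v + 2)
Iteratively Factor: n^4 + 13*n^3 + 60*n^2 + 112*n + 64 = (n + 4)*(n^3 + 9*n^2 + 24*n + 16) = (n + 1)*(n + 4)*(n^2 + 8*n + 16) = (n + 1)*(n + 4)^2*(n + 4)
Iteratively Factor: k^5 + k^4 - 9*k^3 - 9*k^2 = (k)*(k^4 + k^3 - 9*k^2 - 9*k) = k*(k + 3)*(k^3 - 2*k^2 - 3*k) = k^2*(k + 3)*(k^2 - 2*k - 3) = k^2*(k + 1)*(k + 3)*(k - 3)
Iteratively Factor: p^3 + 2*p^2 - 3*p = (p - 1)*(p^2 + 3*p) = p*(p - 1)*(p + 3)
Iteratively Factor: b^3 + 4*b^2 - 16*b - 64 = (b + 4)*(b^2 - 16) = (b + 4)^2*(b - 4)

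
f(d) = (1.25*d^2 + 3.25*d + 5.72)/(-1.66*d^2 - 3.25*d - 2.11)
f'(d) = (2.5*d + 3.25)/(-1.66*d^2 - 3.25*d - 2.11) + (3.32*d + 3.25)*(1.25*d^2 + 3.25*d + 5.72)/(-1.66*d^2 - 3.25*d - 2.11)^2 = (1.3325*d^2 + 13.7154*d + 11.7325)/(2.7556*d^4 + 10.79*d^3 + 17.5677*d^2 + 13.715*d + 4.4521)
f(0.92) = -1.50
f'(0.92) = 0.60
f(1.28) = -1.33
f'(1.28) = 0.39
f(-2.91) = -1.02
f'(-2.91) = -0.38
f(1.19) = -1.36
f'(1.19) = 0.43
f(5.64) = -0.87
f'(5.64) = 0.02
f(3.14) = -0.98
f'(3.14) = 0.08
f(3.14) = -0.98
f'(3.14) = 0.08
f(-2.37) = -1.35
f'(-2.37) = -0.95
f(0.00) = -2.71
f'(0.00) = 2.64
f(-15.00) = -0.73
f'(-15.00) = 0.00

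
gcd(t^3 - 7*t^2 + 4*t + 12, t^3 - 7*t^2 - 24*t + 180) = t - 6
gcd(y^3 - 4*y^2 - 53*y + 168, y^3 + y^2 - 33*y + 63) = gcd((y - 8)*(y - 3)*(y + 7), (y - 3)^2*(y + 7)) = y^2 + 4*y - 21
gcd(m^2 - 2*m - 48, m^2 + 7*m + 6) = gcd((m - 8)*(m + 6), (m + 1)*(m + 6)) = m + 6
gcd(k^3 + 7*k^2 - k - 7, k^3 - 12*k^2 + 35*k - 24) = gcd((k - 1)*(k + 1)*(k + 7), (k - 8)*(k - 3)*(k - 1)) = k - 1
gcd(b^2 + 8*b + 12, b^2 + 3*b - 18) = b + 6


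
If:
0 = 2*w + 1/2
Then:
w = -1/4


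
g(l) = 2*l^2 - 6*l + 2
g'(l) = 4*l - 6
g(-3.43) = 46.11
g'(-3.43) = -19.72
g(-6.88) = 137.95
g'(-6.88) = -33.52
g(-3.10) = 39.82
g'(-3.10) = -18.40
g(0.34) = 0.19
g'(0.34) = -4.64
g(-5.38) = 92.17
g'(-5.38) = -27.52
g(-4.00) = 58.00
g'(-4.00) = -22.00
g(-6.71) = 132.31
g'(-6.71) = -32.84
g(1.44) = -2.49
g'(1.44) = -0.24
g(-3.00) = 38.00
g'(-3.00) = -18.00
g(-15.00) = 542.00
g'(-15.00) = -66.00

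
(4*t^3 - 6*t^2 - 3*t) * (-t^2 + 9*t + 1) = -4*t^5 + 42*t^4 - 47*t^3 - 33*t^2 - 3*t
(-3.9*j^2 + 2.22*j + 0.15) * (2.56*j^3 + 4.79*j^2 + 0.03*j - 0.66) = -9.984*j^5 - 12.9978*j^4 + 10.9008*j^3 + 3.3591*j^2 - 1.4607*j - 0.099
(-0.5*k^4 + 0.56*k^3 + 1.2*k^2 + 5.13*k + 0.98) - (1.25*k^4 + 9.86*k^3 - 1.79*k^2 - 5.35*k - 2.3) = -1.75*k^4 - 9.3*k^3 + 2.99*k^2 + 10.48*k + 3.28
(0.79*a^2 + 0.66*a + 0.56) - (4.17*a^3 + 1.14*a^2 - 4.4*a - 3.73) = -4.17*a^3 - 0.35*a^2 + 5.06*a + 4.29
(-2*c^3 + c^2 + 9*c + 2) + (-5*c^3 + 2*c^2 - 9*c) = -7*c^3 + 3*c^2 + 2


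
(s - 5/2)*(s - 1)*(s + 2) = s^3 - 3*s^2/2 - 9*s/2 + 5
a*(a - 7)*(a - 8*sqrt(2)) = a^3 - 8*sqrt(2)*a^2 - 7*a^2 + 56*sqrt(2)*a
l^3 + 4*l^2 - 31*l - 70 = (l - 5)*(l + 2)*(l + 7)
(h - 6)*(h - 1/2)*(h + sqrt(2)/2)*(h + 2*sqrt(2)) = h^4 - 13*h^3/2 + 5*sqrt(2)*h^3/2 - 65*sqrt(2)*h^2/4 + 5*h^2 - 13*h + 15*sqrt(2)*h/2 + 6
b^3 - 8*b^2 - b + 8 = (b - 8)*(b - 1)*(b + 1)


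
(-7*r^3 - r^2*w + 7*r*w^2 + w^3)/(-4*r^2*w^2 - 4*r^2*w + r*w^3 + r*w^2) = (7*r^3 + r^2*w - 7*r*w^2 - w^3)/(r*w*(4*r*w + 4*r - w^2 - w))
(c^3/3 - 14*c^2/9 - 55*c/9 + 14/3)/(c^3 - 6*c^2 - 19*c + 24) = (3*c^2 - 23*c + 14)/(9*(c^2 - 9*c + 8))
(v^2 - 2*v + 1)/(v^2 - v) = (v - 1)/v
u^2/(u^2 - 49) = u^2/(u^2 - 49)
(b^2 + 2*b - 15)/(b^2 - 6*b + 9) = (b + 5)/(b - 3)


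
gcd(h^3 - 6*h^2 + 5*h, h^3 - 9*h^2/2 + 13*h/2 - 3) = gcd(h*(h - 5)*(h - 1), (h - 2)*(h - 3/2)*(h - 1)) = h - 1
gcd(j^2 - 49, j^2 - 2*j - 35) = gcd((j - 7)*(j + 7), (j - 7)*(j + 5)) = j - 7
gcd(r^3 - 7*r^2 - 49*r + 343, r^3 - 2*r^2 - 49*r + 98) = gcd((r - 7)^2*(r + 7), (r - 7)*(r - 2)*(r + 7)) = r^2 - 49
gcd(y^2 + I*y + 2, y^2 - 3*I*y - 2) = y - I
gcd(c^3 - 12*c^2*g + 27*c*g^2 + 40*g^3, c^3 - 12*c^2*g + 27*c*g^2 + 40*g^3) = c^3 - 12*c^2*g + 27*c*g^2 + 40*g^3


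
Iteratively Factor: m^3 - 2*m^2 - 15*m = (m)*(m^2 - 2*m - 15) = m*(m - 5)*(m + 3)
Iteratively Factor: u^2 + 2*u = (u)*(u + 2)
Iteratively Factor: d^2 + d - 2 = (d + 2)*(d - 1)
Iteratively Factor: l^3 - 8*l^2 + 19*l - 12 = (l - 4)*(l^2 - 4*l + 3) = (l - 4)*(l - 1)*(l - 3)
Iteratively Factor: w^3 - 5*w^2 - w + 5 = (w + 1)*(w^2 - 6*w + 5) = (w - 5)*(w + 1)*(w - 1)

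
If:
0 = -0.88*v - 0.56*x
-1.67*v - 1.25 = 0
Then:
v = -0.75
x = 1.18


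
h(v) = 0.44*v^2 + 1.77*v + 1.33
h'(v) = 0.88*v + 1.77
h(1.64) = 5.42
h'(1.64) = 3.21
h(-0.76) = 0.24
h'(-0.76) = 1.10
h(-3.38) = 0.37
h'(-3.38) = -1.20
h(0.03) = 1.38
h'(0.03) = 1.80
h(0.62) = 2.60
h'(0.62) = 2.32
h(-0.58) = 0.45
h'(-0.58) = 1.26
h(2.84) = 9.91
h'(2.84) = 4.27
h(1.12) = 3.86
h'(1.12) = 2.76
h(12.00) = 85.93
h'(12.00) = 12.33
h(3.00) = 10.60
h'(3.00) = 4.41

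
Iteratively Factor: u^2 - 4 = (u - 2)*(u + 2)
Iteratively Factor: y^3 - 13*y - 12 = (y - 4)*(y^2 + 4*y + 3) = (y - 4)*(y + 3)*(y + 1)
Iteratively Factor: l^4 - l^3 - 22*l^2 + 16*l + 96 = (l - 4)*(l^3 + 3*l^2 - 10*l - 24) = (l - 4)*(l + 2)*(l^2 + l - 12) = (l - 4)*(l + 2)*(l + 4)*(l - 3)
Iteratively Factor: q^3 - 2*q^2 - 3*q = (q - 3)*(q^2 + q) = q*(q - 3)*(q + 1)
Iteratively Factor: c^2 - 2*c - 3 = (c + 1)*(c - 3)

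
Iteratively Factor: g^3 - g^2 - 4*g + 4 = (g - 1)*(g^2 - 4) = (g - 1)*(g + 2)*(g - 2)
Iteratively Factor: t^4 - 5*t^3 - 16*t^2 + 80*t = (t)*(t^3 - 5*t^2 - 16*t + 80) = t*(t - 5)*(t^2 - 16) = t*(t - 5)*(t + 4)*(t - 4)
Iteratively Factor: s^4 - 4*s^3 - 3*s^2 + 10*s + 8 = (s - 2)*(s^3 - 2*s^2 - 7*s - 4) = (s - 2)*(s + 1)*(s^2 - 3*s - 4) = (s - 2)*(s + 1)^2*(s - 4)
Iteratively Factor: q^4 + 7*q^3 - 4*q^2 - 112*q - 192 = (q + 4)*(q^3 + 3*q^2 - 16*q - 48) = (q + 4)^2*(q^2 - q - 12) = (q + 3)*(q + 4)^2*(q - 4)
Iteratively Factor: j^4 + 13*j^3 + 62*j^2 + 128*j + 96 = (j + 2)*(j^3 + 11*j^2 + 40*j + 48) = (j + 2)*(j + 4)*(j^2 + 7*j + 12) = (j + 2)*(j + 3)*(j + 4)*(j + 4)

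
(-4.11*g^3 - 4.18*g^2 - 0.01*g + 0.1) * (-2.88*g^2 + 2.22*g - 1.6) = 11.8368*g^5 + 2.9142*g^4 - 2.6748*g^3 + 6.3778*g^2 + 0.238*g - 0.16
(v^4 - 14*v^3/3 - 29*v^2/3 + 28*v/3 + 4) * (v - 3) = v^5 - 23*v^4/3 + 13*v^3/3 + 115*v^2/3 - 24*v - 12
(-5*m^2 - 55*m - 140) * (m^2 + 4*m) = -5*m^4 - 75*m^3 - 360*m^2 - 560*m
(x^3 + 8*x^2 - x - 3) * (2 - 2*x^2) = -2*x^5 - 16*x^4 + 4*x^3 + 22*x^2 - 2*x - 6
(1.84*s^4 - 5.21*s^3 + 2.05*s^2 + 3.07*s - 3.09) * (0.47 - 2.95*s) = -5.428*s^5 + 16.2343*s^4 - 8.4962*s^3 - 8.093*s^2 + 10.5584*s - 1.4523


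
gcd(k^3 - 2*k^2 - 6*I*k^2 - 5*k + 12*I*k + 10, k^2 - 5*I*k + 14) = 1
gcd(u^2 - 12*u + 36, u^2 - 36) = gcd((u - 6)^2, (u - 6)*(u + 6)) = u - 6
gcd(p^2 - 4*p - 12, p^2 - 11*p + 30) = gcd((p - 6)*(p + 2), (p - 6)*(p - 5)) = p - 6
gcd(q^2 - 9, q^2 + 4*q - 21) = q - 3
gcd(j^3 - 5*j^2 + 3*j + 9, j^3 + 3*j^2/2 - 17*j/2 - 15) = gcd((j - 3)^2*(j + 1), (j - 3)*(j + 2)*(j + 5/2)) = j - 3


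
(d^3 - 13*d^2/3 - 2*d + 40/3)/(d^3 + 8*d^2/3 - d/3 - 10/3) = (d^2 - 6*d + 8)/(d^2 + d - 2)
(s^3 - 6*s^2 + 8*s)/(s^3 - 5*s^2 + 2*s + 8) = s/(s + 1)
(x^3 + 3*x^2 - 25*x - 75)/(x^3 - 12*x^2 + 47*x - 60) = (x^2 + 8*x + 15)/(x^2 - 7*x + 12)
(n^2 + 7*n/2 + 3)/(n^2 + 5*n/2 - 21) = (2*n^2 + 7*n + 6)/(2*n^2 + 5*n - 42)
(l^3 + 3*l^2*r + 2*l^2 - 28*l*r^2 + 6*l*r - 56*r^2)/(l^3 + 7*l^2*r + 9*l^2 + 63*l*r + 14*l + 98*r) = (l - 4*r)/(l + 7)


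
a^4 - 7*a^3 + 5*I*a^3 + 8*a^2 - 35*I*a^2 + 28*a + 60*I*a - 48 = (a - 4)*(a - 3)*(a + I)*(a + 4*I)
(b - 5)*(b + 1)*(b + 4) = b^3 - 21*b - 20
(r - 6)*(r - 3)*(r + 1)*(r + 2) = r^4 - 6*r^3 - 7*r^2 + 36*r + 36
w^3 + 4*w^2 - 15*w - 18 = (w - 3)*(w + 1)*(w + 6)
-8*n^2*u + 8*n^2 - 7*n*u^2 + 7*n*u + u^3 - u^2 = (-8*n + u)*(n + u)*(u - 1)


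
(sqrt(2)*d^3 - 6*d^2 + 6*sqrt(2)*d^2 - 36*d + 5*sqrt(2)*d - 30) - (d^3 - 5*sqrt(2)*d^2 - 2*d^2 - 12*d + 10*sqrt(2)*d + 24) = -d^3 + sqrt(2)*d^3 - 4*d^2 + 11*sqrt(2)*d^2 - 24*d - 5*sqrt(2)*d - 54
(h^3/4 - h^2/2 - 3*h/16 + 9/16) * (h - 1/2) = h^4/4 - 5*h^3/8 + h^2/16 + 21*h/32 - 9/32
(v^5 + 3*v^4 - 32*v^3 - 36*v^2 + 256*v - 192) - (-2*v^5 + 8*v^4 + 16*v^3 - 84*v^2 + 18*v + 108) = 3*v^5 - 5*v^4 - 48*v^3 + 48*v^2 + 238*v - 300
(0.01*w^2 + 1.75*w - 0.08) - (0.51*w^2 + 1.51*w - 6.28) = -0.5*w^2 + 0.24*w + 6.2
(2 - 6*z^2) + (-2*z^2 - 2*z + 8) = -8*z^2 - 2*z + 10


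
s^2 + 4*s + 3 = (s + 1)*(s + 3)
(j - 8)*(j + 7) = j^2 - j - 56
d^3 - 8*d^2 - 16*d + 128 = (d - 8)*(d - 4)*(d + 4)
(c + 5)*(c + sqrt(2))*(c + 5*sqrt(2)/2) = c^3 + 7*sqrt(2)*c^2/2 + 5*c^2 + 5*c + 35*sqrt(2)*c/2 + 25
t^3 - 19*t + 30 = (t - 3)*(t - 2)*(t + 5)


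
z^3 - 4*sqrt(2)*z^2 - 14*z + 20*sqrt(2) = (z - 5*sqrt(2))*(z - sqrt(2))*(z + 2*sqrt(2))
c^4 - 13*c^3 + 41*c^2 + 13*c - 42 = (c - 7)*(c - 6)*(c - 1)*(c + 1)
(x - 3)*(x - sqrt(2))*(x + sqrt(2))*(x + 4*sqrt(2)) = x^4 - 3*x^3 + 4*sqrt(2)*x^3 - 12*sqrt(2)*x^2 - 2*x^2 - 8*sqrt(2)*x + 6*x + 24*sqrt(2)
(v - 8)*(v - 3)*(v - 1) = v^3 - 12*v^2 + 35*v - 24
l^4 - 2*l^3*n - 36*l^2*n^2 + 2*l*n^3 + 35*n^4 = (l - 7*n)*(l - n)*(l + n)*(l + 5*n)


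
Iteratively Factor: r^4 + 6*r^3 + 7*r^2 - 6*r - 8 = (r + 2)*(r^3 + 4*r^2 - r - 4) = (r - 1)*(r + 2)*(r^2 + 5*r + 4) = (r - 1)*(r + 2)*(r + 4)*(r + 1)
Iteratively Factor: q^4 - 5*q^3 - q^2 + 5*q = (q - 1)*(q^3 - 4*q^2 - 5*q) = (q - 1)*(q + 1)*(q^2 - 5*q) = q*(q - 1)*(q + 1)*(q - 5)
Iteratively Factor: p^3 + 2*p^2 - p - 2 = (p - 1)*(p^2 + 3*p + 2) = (p - 1)*(p + 1)*(p + 2)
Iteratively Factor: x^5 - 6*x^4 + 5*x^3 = (x - 5)*(x^4 - x^3) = (x - 5)*(x - 1)*(x^3) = x*(x - 5)*(x - 1)*(x^2) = x^2*(x - 5)*(x - 1)*(x)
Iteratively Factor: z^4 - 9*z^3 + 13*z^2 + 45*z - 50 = (z - 5)*(z^3 - 4*z^2 - 7*z + 10) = (z - 5)*(z - 1)*(z^2 - 3*z - 10) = (z - 5)^2*(z - 1)*(z + 2)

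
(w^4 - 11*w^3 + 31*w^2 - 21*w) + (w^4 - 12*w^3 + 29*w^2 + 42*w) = 2*w^4 - 23*w^3 + 60*w^2 + 21*w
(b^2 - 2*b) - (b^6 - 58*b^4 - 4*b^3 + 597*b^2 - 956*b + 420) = -b^6 + 58*b^4 + 4*b^3 - 596*b^2 + 954*b - 420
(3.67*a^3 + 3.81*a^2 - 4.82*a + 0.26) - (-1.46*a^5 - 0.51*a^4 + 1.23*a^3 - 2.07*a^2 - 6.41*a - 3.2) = 1.46*a^5 + 0.51*a^4 + 2.44*a^3 + 5.88*a^2 + 1.59*a + 3.46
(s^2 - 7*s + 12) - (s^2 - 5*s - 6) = 18 - 2*s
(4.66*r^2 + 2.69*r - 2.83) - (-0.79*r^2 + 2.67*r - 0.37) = 5.45*r^2 + 0.02*r - 2.46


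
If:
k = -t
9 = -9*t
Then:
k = 1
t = -1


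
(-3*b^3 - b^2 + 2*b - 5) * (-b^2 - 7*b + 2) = 3*b^5 + 22*b^4 - b^3 - 11*b^2 + 39*b - 10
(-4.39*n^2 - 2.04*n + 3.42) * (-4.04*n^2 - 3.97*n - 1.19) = 17.7356*n^4 + 25.6699*n^3 - 0.493900000000001*n^2 - 11.1498*n - 4.0698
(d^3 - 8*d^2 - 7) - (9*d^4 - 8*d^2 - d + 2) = -9*d^4 + d^3 + d - 9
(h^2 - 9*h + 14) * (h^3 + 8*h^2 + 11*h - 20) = h^5 - h^4 - 47*h^3 - 7*h^2 + 334*h - 280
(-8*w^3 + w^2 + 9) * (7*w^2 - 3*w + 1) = -56*w^5 + 31*w^4 - 11*w^3 + 64*w^2 - 27*w + 9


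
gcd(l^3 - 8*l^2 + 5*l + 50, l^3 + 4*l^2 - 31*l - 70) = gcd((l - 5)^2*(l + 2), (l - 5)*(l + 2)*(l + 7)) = l^2 - 3*l - 10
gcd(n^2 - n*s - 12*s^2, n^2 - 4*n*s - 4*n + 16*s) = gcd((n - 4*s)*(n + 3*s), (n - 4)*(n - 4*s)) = -n + 4*s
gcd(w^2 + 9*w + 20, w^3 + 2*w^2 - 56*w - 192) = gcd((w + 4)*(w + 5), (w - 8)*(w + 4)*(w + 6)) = w + 4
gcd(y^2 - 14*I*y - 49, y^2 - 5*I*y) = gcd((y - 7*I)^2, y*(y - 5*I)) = 1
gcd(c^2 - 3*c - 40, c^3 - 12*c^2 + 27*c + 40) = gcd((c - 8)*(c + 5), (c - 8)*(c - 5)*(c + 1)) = c - 8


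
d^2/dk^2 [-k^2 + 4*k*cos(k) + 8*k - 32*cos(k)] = -4*k*cos(k) - 8*sin(k) + 32*cos(k) - 2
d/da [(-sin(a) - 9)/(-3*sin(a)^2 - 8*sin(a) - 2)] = (-54*sin(a) + 3*cos(a)^2 - 73)*cos(a)/(3*sin(a)^2 + 8*sin(a) + 2)^2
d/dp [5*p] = 5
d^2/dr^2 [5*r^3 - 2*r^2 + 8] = 30*r - 4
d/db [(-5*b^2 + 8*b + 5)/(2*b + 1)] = 2*(-5*b^2 - 5*b - 1)/(4*b^2 + 4*b + 1)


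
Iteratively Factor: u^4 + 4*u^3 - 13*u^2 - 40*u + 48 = (u - 3)*(u^3 + 7*u^2 + 8*u - 16) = (u - 3)*(u - 1)*(u^2 + 8*u + 16) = (u - 3)*(u - 1)*(u + 4)*(u + 4)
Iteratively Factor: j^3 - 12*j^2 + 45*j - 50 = (j - 2)*(j^2 - 10*j + 25) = (j - 5)*(j - 2)*(j - 5)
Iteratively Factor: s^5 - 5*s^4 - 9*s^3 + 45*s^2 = (s - 3)*(s^4 - 2*s^3 - 15*s^2) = (s - 5)*(s - 3)*(s^3 + 3*s^2) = s*(s - 5)*(s - 3)*(s^2 + 3*s) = s^2*(s - 5)*(s - 3)*(s + 3)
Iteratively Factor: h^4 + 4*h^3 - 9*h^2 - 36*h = (h)*(h^3 + 4*h^2 - 9*h - 36) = h*(h - 3)*(h^2 + 7*h + 12) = h*(h - 3)*(h + 3)*(h + 4)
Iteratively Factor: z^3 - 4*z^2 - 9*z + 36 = (z + 3)*(z^2 - 7*z + 12) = (z - 4)*(z + 3)*(z - 3)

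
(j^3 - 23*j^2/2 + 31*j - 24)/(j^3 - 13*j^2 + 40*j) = (j^2 - 7*j/2 + 3)/(j*(j - 5))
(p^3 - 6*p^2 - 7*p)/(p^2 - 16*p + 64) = p*(p^2 - 6*p - 7)/(p^2 - 16*p + 64)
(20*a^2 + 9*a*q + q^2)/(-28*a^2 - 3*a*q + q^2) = (5*a + q)/(-7*a + q)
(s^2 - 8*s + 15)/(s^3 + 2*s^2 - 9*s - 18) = (s - 5)/(s^2 + 5*s + 6)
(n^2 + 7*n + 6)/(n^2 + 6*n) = (n + 1)/n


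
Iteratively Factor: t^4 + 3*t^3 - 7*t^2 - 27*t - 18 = (t + 3)*(t^3 - 7*t - 6) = (t - 3)*(t + 3)*(t^2 + 3*t + 2) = (t - 3)*(t + 2)*(t + 3)*(t + 1)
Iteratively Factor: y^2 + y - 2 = (y + 2)*(y - 1)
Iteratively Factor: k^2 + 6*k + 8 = (k + 2)*(k + 4)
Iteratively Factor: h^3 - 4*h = (h + 2)*(h^2 - 2*h) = (h - 2)*(h + 2)*(h)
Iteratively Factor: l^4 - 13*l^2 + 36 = (l + 3)*(l^3 - 3*l^2 - 4*l + 12) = (l - 2)*(l + 3)*(l^2 - l - 6) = (l - 3)*(l - 2)*(l + 3)*(l + 2)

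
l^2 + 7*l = l*(l + 7)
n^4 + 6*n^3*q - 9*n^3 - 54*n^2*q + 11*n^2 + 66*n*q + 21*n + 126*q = (n - 7)*(n - 3)*(n + 1)*(n + 6*q)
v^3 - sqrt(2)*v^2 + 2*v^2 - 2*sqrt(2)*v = v*(v + 2)*(v - sqrt(2))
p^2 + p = p*(p + 1)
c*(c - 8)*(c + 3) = c^3 - 5*c^2 - 24*c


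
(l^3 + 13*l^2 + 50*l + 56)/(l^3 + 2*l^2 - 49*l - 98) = (l + 4)/(l - 7)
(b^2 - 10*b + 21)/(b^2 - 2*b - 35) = (b - 3)/(b + 5)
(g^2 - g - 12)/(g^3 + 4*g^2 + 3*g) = (g - 4)/(g*(g + 1))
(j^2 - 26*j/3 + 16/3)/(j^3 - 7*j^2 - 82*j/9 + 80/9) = 3/(3*j + 5)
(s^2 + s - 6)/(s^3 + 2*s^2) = (s^2 + s - 6)/(s^2*(s + 2))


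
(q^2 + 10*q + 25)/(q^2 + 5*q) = (q + 5)/q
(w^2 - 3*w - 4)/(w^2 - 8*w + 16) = (w + 1)/(w - 4)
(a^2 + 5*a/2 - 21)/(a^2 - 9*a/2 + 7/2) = (a + 6)/(a - 1)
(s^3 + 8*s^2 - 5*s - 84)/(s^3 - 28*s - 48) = (s^2 + 4*s - 21)/(s^2 - 4*s - 12)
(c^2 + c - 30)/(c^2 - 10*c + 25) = (c + 6)/(c - 5)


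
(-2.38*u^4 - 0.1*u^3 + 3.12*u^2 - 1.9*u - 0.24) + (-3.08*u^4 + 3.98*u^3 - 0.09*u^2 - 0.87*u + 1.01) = -5.46*u^4 + 3.88*u^3 + 3.03*u^2 - 2.77*u + 0.77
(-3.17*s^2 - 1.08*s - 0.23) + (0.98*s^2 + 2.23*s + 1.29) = -2.19*s^2 + 1.15*s + 1.06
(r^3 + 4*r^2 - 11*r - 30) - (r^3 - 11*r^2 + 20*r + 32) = 15*r^2 - 31*r - 62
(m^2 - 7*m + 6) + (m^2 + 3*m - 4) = 2*m^2 - 4*m + 2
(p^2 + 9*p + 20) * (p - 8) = p^3 + p^2 - 52*p - 160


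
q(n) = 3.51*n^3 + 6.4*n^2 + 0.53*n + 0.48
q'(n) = 10.53*n^2 + 12.8*n + 0.53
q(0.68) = 4.90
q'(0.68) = 14.10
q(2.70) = 117.65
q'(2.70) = 111.85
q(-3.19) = -50.02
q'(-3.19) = 66.85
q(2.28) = 76.56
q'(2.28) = 84.45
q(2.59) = 105.77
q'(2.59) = 104.32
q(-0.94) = 2.72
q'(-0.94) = -2.20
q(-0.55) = 1.54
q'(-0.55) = -3.32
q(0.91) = 8.91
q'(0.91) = 20.90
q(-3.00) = -38.28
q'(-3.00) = 56.90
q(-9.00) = -2044.68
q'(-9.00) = 738.26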